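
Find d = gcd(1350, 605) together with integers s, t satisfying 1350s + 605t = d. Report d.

Repeated division:
1350 = 2*605 + 140
605 = 4*140 + 45
140 = 3*45 + 5
45 = 9*5 + 0
gcd(1350, 605) = 5.
Back-substituting:
5 = 140 − 3·45
5 = −3·605 + 13·140
5 = 13·1350 − 29·605
So 5 = (13)·1350 + (-29)·605.

5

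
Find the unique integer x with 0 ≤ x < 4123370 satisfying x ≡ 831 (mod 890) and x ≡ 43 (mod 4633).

3039291

Write x = 831 + 890·k. Then 890·k ≡ 43 − 831 ≡ 3845 (mod 4633).
Need 890⁻¹ mod 4633. Extended Euclid on (4633, 890):
4633 = 5·890 + 183
890 = 4·183 + 158
183 = 1·158 + 25
158 = 6·25 + 8
25 = 3·8 + 1
8 = 8·1 + 0
Back-substitute:
1 = 25 − 3·8
1 = −3·158 + 19·25
1 = 19·183 − 22·158
1 = −22·890 + 107·183
1 = 107·4633 − 557·890
890⁻¹ ≡ 4076 (mod 4633), so k ≡ 4076·3845 ≡ 3414 (mod 4633).
x = 831 + 890·3414 = 3039291.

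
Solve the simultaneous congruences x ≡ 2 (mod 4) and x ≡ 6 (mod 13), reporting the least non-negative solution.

Write x = 2 + 4·k. Then 4·k ≡ 6 − 2 ≡ 4 (mod 13).
Need 4⁻¹ mod 13. Extended Euclid on (13, 4):
13 = 3*4 + 1
4 = 4*1 + 0
Back-substitute:
1 = 13 − 3·4
4⁻¹ ≡ 10 (mod 13), so k ≡ 10·4 ≡ 1 (mod 13).
x = 2 + 4·1 = 6.

6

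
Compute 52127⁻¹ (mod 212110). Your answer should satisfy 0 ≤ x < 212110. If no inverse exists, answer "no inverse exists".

69663

Extended Euclidean algorithm:
212110 = 4·52127 + 3602
52127 = 14·3602 + 1699
3602 = 2·1699 + 204
1699 = 8·204 + 67
204 = 3·67 + 3
67 = 22·3 + 1
3 = 3·1 + 0
Since gcd(52127, 212110) = 1, back-substitute to write 1 as a combination:
1 = 67 − 22·3
1 = −22·204 + 67·67
1 = 67·1699 − 558·204
1 = −558·3602 + 1183·1699
1 = 1183·52127 − 17120·3602
1 = −17120·212110 + 69663·52127
So 52127·69663 ≡ 1 (mod 212110).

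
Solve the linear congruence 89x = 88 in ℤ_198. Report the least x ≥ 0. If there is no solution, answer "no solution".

First find gcd(89, 198):
198 = 2×89 + 20
89 = 4×20 + 9
20 = 2×9 + 2
9 = 4×2 + 1
2 = 2×1 + 0
gcd = 1, so a unique solution mod 198 exists.
Back-substitute for the Bézout coefficients:
1 = 9 − 4·2
1 = −4·20 + 9·9
1 = 9·89 − 40·20
1 = −40·198 + 89·89
So 89·(89) ≡ 1 (mod 198), giving 89⁻¹ ≡ 89.
x ≡ 89⁻¹·88 ≡ 89·88 ≡ 110 (mod 198).

110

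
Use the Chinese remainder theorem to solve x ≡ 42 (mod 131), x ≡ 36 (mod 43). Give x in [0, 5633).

Write x = 42 + 131·k. Then 131·k ≡ 36 − 42 ≡ 37 (mod 43).
Need 131⁻¹ mod 43. Extended Euclid on (43, 2):
43 = 21·2 + 1
2 = 2·1 + 0
Back-substitute:
1 = 43 − 21·2
131⁻¹ ≡ 22 (mod 43), so k ≡ 22·37 ≡ 40 (mod 43).
x = 42 + 131·40 = 5282.

5282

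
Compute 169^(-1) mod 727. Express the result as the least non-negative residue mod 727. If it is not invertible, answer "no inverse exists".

228

Run Euclid on (727, 169):
727 = 4*169 + 51
169 = 3*51 + 16
51 = 3*16 + 3
16 = 5*3 + 1
3 = 3*1 + 0
The gcd is 1. Working backward:
1 = 16 − 5·3
1 = −5·51 + 16·16
1 = 16·169 − 53·51
1 = −53·727 + 228·169
So 169·228 ≡ 1 (mod 727).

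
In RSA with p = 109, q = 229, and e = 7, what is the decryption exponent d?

φ(n) = (p−1)(q−1) = 108·228 = 24624.
Need d with 7·d ≡ 1 (mod 24624). Apply the extended Euclidean algorithm:
24624 = 3517*7 + 5
7 = 1*5 + 2
5 = 2*2 + 1
2 = 2*1 + 0
Back-substitute:
1 = 5 − 2·2
1 = −2·7 + 3·5
1 = 3·24624 − 10553·7
So 7·(-10553) ≡ 1 (mod 24624), hence d ≡ -10553 ≡ 14071 (mod 24624).

14071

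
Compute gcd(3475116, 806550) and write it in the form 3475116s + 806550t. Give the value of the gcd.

Apply Euclid's algorithm to 3475116 and 806550:
3475116 = 4*806550 + 248916
806550 = 3*248916 + 59802
248916 = 4*59802 + 9708
59802 = 6*9708 + 1554
9708 = 6*1554 + 384
1554 = 4*384 + 18
384 = 21*18 + 6
18 = 3*6 + 0
gcd(3475116, 806550) = 6.
Express as a combination:
6 = 384 − 21·18
6 = −21·1554 + 85·384
6 = 85·9708 − 531·1554
6 = −531·59802 + 3271·9708
6 = 3271·248916 − 13615·59802
6 = −13615·806550 + 44116·248916
6 = 44116·3475116 − 190079·806550
So 6 = (44116)·3475116 + (-190079)·806550.

6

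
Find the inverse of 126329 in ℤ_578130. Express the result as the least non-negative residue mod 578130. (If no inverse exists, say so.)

Compute gcd(126329, 578130):
578130 = 4*126329 + 72814
126329 = 1*72814 + 53515
72814 = 1*53515 + 19299
53515 = 2*19299 + 14917
19299 = 1*14917 + 4382
14917 = 3*4382 + 1771
4382 = 2*1771 + 840
1771 = 2*840 + 91
840 = 9*91 + 21
91 = 4*21 + 7
21 = 3*7 + 0
Since gcd = 7 > 1, 126329 is not a unit mod 578130.

no inverse exists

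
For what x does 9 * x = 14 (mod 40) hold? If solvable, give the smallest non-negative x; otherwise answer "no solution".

First find gcd(9, 40):
40 = 4·9 + 4
9 = 2·4 + 1
4 = 4·1 + 0
gcd = 1, so a unique solution mod 40 exists.
Back-substitute for the Bézout coefficients:
1 = 9 − 2·4
1 = −2·40 + 9·9
So 9·(9) ≡ 1 (mod 40), giving 9⁻¹ ≡ 9.
x ≡ 9⁻¹·14 ≡ 9·14 ≡ 6 (mod 40).

6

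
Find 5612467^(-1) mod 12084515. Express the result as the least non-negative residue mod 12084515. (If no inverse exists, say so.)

10753038

Apply the Euclidean algorithm to 12084515 and 5612467:
12084515 = 2*5612467 + 859581
5612467 = 6*859581 + 454981
859581 = 1*454981 + 404600
454981 = 1*404600 + 50381
404600 = 8*50381 + 1552
50381 = 32*1552 + 717
1552 = 2*717 + 118
717 = 6*118 + 9
118 = 13*9 + 1
9 = 9*1 + 0
The gcd is 1. Working backward:
1 = 118 − 13·9
1 = −13·717 + 79·118
1 = 79·1552 − 171·717
1 = −171·50381 + 5551·1552
1 = 5551·404600 − 44579·50381
1 = −44579·454981 + 50130·404600
1 = 50130·859581 − 94709·454981
1 = −94709·5612467 + 618384·859581
1 = 618384·12084515 − 1331477·5612467
Thus 5612467·(-1331477) ≡ 1 (mod 12084515); reducing, -1331477 mod 12084515 = 10753038.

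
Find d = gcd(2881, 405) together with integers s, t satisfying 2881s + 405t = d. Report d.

1

Apply Euclid's algorithm to 2881 and 405:
2881 = 7*405 + 46
405 = 8*46 + 37
46 = 1*37 + 9
37 = 4*9 + 1
9 = 9*1 + 0
gcd(2881, 405) = 1.
Back-substituting:
1 = 37 − 4·9
1 = −4·46 + 5·37
1 = 5·405 − 44·46
1 = −44·2881 + 313·405
So 1 = (-44)·2881 + (313)·405.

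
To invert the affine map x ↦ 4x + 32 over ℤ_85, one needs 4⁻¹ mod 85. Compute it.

Run Euclid on (85, 4):
85 = 21·4 + 1
4 = 4·1 + 0
Since gcd(4, 85) = 1, back-substitute to write 1 as a combination:
1 = 85 − 21·4
Hence 4⁻¹ ≡ -21 ≡ 64 (mod 85).

64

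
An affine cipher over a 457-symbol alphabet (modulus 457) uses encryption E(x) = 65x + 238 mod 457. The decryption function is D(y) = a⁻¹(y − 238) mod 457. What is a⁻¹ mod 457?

225

Extended Euclidean algorithm:
457 = 7×65 + 2
65 = 32×2 + 1
2 = 2×1 + 0
The gcd is 1. Working backward:
1 = 65 − 32·2
1 = −32·457 + 225·65
So 65·225 ≡ 1 (mod 457).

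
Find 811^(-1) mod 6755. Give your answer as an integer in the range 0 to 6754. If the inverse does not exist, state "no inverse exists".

Apply the Euclidean algorithm to 6755 and 811:
6755 = 8×811 + 267
811 = 3×267 + 10
267 = 26×10 + 7
10 = 1×7 + 3
7 = 2×3 + 1
3 = 3×1 + 0
Since gcd(811, 6755) = 1, back-substitute to write 1 as a combination:
1 = 7 − 2·3
1 = −2·10 + 3·7
1 = 3·267 − 80·10
1 = −80·811 + 243·267
1 = 243·6755 − 2024·811
So 811·(-2024) ≡ 1 (mod 6755), and -2024 ≡ 4731 (mod 6755).

4731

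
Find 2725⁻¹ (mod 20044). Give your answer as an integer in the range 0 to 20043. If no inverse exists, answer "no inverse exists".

15969

gcd(20044, 2725) by repeated division:
20044 = 7*2725 + 969
2725 = 2*969 + 787
969 = 1*787 + 182
787 = 4*182 + 59
182 = 3*59 + 5
59 = 11*5 + 4
5 = 1*4 + 1
4 = 4*1 + 0
The gcd is 1. Working backward:
1 = 5 − 4
1 = −59 + 12·5
1 = 12·182 − 37·59
1 = −37·787 + 160·182
1 = 160·969 − 197·787
1 = −197·2725 + 554·969
1 = 554·20044 − 4075·2725
So 2725·(-4075) ≡ 1 (mod 20044), and -4075 ≡ 15969 (mod 20044).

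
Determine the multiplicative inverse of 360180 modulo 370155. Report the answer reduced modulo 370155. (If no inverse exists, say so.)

Euclidean algorithm on 370155, 360180:
370155 = 1×360180 + 9975
360180 = 36×9975 + 1080
9975 = 9×1080 + 255
1080 = 4×255 + 60
255 = 4×60 + 15
60 = 4×15 + 0
Since gcd = 15 > 1, 360180 is not a unit mod 370155.

no inverse exists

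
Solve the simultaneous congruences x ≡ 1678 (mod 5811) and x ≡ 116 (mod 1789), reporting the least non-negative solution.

Write x = 1678 + 5811·k. Then 5811·k ≡ 116 − 1678 ≡ 227 (mod 1789).
Need 5811⁻¹ mod 1789. Extended Euclid on (1789, 444):
1789 = 4·444 + 13
444 = 34·13 + 2
13 = 6·2 + 1
2 = 2·1 + 0
Back-substitute:
1 = 13 − 6·2
1 = −6·444 + 205·13
1 = 205·1789 − 826·444
5811⁻¹ ≡ 963 (mod 1789), so k ≡ 963·227 ≡ 343 (mod 1789).
x = 1678 + 5811·343 = 1994851.

1994851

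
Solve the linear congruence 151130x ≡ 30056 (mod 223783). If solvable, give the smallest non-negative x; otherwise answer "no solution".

no solution

gcd(151130, 223783):
223783 = 1·151130 + 72653
151130 = 2·72653 + 5824
72653 = 12·5824 + 2765
5824 = 2·2765 + 294
2765 = 9·294 + 119
294 = 2·119 + 56
119 = 2·56 + 7
56 = 8·7 + 0
gcd = 7, but 7 ∤ 30056, so the congruence has no solution.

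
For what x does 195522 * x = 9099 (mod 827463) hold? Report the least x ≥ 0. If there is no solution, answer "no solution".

90122

First find gcd(195522, 827463):
827463 = 4·195522 + 45375
195522 = 4·45375 + 14022
45375 = 3·14022 + 3309
14022 = 4·3309 + 786
3309 = 4·786 + 165
786 = 4·165 + 126
165 = 1·126 + 39
126 = 3·39 + 9
39 = 4·9 + 3
9 = 3·3 + 0
gcd = 3 and 3 | 9099, so solutions exist. Divide through by 3: 65174x ≡ 3033 (mod 275821).
Now find 65174⁻¹ mod 275821:
275821 = 4*65174 + 15125
65174 = 4*15125 + 4674
15125 = 3*4674 + 1103
4674 = 4*1103 + 262
1103 = 4*262 + 55
262 = 4*55 + 42
55 = 1*42 + 13
42 = 3*13 + 3
13 = 4*3 + 1
3 = 3*1 + 0
Back-substitute:
1 = 13 − 4·3
1 = −4·42 + 13·13
1 = 13·55 − 17·42
1 = −17·262 + 81·55
1 = 81·1103 − 341·262
1 = −341·4674 + 1445·1103
1 = 1445·15125 − 4676·4674
1 = −4676·65174 + 20149·15125
1 = 20149·275821 − 85272·65174
So 65174·(-85272) ≡ 1 (mod 275821), i.e. 65174⁻¹ ≡ 190549.
Then x ≡ 190549·3033 ≡ 90122 (mod 275821); the smallest non-negative solution is x = 90122.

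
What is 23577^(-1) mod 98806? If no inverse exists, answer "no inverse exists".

48085

Run Euclid on (98806, 23577):
98806 = 4×23577 + 4498
23577 = 5×4498 + 1087
4498 = 4×1087 + 150
1087 = 7×150 + 37
150 = 4×37 + 2
37 = 18×2 + 1
2 = 2×1 + 0
Since gcd(23577, 98806) = 1, back-substitute to write 1 as a combination:
1 = 37 − 18·2
1 = −18·150 + 73·37
1 = 73·1087 − 529·150
1 = −529·4498 + 2189·1087
1 = 2189·23577 − 11474·4498
1 = −11474·98806 + 48085·23577
So 23577·48085 ≡ 1 (mod 98806).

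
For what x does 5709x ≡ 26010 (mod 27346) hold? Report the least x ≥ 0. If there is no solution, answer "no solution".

no solution

gcd(5709, 27346):
27346 = 4·5709 + 4510
5709 = 1·4510 + 1199
4510 = 3·1199 + 913
1199 = 1·913 + 286
913 = 3·286 + 55
286 = 5·55 + 11
55 = 5·11 + 0
gcd = 11, but 11 ∤ 26010, so the congruence has no solution.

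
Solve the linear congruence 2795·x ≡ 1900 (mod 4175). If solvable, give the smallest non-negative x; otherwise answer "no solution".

First find gcd(2795, 4175):
4175 = 1·2795 + 1380
2795 = 2·1380 + 35
1380 = 39·35 + 15
35 = 2·15 + 5
15 = 3·5 + 0
gcd = 5 and 5 | 1900, so solutions exist. Divide through by 5: 559x ≡ 380 (mod 835).
Now find 559⁻¹ mod 835:
835 = 1·559 + 276
559 = 2·276 + 7
276 = 39·7 + 3
7 = 2·3 + 1
3 = 3·1 + 0
Back-substitute:
1 = 7 − 2·3
1 = −2·276 + 79·7
1 = 79·559 − 160·276
1 = −160·835 + 239·559
So 559⁻¹ ≡ 239 (mod 835).
Then x ≡ 239·380 ≡ 640 (mod 835); the smallest non-negative solution is x = 640.

640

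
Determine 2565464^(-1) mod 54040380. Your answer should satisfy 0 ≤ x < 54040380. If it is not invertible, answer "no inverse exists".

Euclidean algorithm on 54040380, 2565464:
54040380 = 21×2565464 + 165636
2565464 = 15×165636 + 80924
165636 = 2×80924 + 3788
80924 = 21×3788 + 1376
3788 = 2×1376 + 1036
1376 = 1×1036 + 340
1036 = 3×340 + 16
340 = 21×16 + 4
16 = 4×4 + 0
gcd(2565464, 54040380) = 4 ≠ 1, so 2565464 has no multiplicative inverse modulo 54040380.

no inverse exists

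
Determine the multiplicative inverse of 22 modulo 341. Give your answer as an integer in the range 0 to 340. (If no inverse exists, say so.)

Euclidean algorithm on 341, 22:
341 = 15×22 + 11
22 = 2×11 + 0
The gcd is 11, not 1, hence no inverse exists.

no inverse exists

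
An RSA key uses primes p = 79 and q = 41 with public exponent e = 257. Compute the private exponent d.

2513

φ(n) = (p−1)(q−1) = 78·40 = 3120.
Need d with 257·d ≡ 1 (mod 3120). Apply the extended Euclidean algorithm:
3120 = 12·257 + 36
257 = 7·36 + 5
36 = 7·5 + 1
5 = 5·1 + 0
Back-substitute:
1 = 36 − 7·5
1 = −7·257 + 50·36
1 = 50·3120 − 607·257
So 257·(-607) ≡ 1 (mod 3120), hence d ≡ -607 ≡ 2513 (mod 3120).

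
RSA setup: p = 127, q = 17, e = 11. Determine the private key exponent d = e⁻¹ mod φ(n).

φ(n) = (p−1)(q−1) = 126·16 = 2016.
Need d with 11·d ≡ 1 (mod 2016). Apply the extended Euclidean algorithm:
2016 = 183*11 + 3
11 = 3*3 + 2
3 = 1*2 + 1
2 = 2*1 + 0
Back-substitute:
1 = 3 − 2
1 = −11 + 4·3
1 = 4·2016 − 733·11
So 11·(-733) ≡ 1 (mod 2016), hence d ≡ -733 ≡ 1283 (mod 2016).

1283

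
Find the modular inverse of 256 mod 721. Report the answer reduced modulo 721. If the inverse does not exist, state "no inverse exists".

583

Apply the Euclidean algorithm to 721 and 256:
721 = 2·256 + 209
256 = 1·209 + 47
209 = 4·47 + 21
47 = 2·21 + 5
21 = 4·5 + 1
5 = 5·1 + 0
gcd = 1, so the inverse exists. Back-substitute:
1 = 21 − 4·5
1 = −4·47 + 9·21
1 = 9·209 − 40·47
1 = −40·256 + 49·209
1 = 49·721 − 138·256
So 256·(-138) ≡ 1 (mod 721), and -138 ≡ 583 (mod 721).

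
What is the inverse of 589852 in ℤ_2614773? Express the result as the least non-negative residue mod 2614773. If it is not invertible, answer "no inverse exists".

78157

Extended Euclidean algorithm:
2614773 = 4·589852 + 255365
589852 = 2·255365 + 79122
255365 = 3·79122 + 17999
79122 = 4·17999 + 7126
17999 = 2·7126 + 3747
7126 = 1·3747 + 3379
3747 = 1·3379 + 368
3379 = 9·368 + 67
368 = 5·67 + 33
67 = 2·33 + 1
33 = 33·1 + 0
Since gcd(589852, 2614773) = 1, back-substitute to write 1 as a combination:
1 = 67 − 2·33
1 = −2·368 + 11·67
1 = 11·3379 − 101·368
1 = −101·3747 + 112·3379
1 = 112·7126 − 213·3747
1 = −213·17999 + 538·7126
1 = 538·79122 − 2365·17999
1 = −2365·255365 + 7633·79122
1 = 7633·589852 − 17631·255365
1 = −17631·2614773 + 78157·589852
So 589852·78157 ≡ 1 (mod 2614773).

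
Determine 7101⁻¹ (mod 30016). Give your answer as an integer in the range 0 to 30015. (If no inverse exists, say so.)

20501

gcd(30016, 7101) by repeated division:
30016 = 4×7101 + 1612
7101 = 4×1612 + 653
1612 = 2×653 + 306
653 = 2×306 + 41
306 = 7×41 + 19
41 = 2×19 + 3
19 = 6×3 + 1
3 = 3×1 + 0
gcd = 1, so the inverse exists. Back-substitute:
1 = 19 − 6·3
1 = −6·41 + 13·19
1 = 13·306 − 97·41
1 = −97·653 + 207·306
1 = 207·1612 − 511·653
1 = −511·7101 + 2251·1612
1 = 2251·30016 − 9515·7101
So 7101·(-9515) ≡ 1 (mod 30016), and -9515 ≡ 20501 (mod 30016).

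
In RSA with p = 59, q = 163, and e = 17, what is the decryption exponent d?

φ(n) = (p−1)(q−1) = 58·162 = 9396.
Need d with 17·d ≡ 1 (mod 9396). Apply the extended Euclidean algorithm:
9396 = 552×17 + 12
17 = 1×12 + 5
12 = 2×5 + 2
5 = 2×2 + 1
2 = 2×1 + 0
Back-substitute:
1 = 5 − 2·2
1 = −2·12 + 5·5
1 = 5·17 − 7·12
1 = −7·9396 + 3869·17
So 17·3869 ≡ 1 (mod 9396), hence d = 3869.

3869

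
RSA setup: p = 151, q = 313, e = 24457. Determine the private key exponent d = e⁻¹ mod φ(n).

φ(n) = (p−1)(q−1) = 150·312 = 46800.
Need d with 24457·d ≡ 1 (mod 46800). Apply the extended Euclidean algorithm:
46800 = 1·24457 + 22343
24457 = 1·22343 + 2114
22343 = 10·2114 + 1203
2114 = 1·1203 + 911
1203 = 1·911 + 292
911 = 3·292 + 35
292 = 8·35 + 12
35 = 2·12 + 11
12 = 1·11 + 1
11 = 11·1 + 0
Back-substitute:
1 = 12 − 11
1 = −35 + 3·12
1 = 3·292 − 25·35
1 = −25·911 + 78·292
1 = 78·1203 − 103·911
1 = −103·2114 + 181·1203
1 = 181·22343 − 1913·2114
1 = −1913·24457 + 2094·22343
1 = 2094·46800 − 4007·24457
So 24457·(-4007) ≡ 1 (mod 46800), hence d ≡ -4007 ≡ 42793 (mod 46800).

42793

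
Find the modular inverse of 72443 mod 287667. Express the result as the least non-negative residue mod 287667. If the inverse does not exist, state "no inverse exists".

Apply the Euclidean algorithm to 287667 and 72443:
287667 = 3×72443 + 70338
72443 = 1×70338 + 2105
70338 = 33×2105 + 873
2105 = 2×873 + 359
873 = 2×359 + 155
359 = 2×155 + 49
155 = 3×49 + 8
49 = 6×8 + 1
8 = 8×1 + 0
The gcd is 1. Working backward:
1 = 49 − 6·8
1 = −6·155 + 19·49
1 = 19·359 − 44·155
1 = −44·873 + 107·359
1 = 107·2105 − 258·873
1 = −258·70338 + 8621·2105
1 = 8621·72443 − 8879·70338
1 = −8879·287667 + 35258·72443
So 72443·35258 ≡ 1 (mod 287667).

35258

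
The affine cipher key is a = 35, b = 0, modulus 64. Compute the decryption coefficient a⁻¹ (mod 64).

Apply the Euclidean algorithm to 64 and 35:
64 = 1×35 + 29
35 = 1×29 + 6
29 = 4×6 + 5
6 = 1×5 + 1
5 = 5×1 + 0
Since gcd(35, 64) = 1, back-substitute to write 1 as a combination:
1 = 6 − 5
1 = −29 + 5·6
1 = 5·35 − 6·29
1 = −6·64 + 11·35
So 35·11 ≡ 1 (mod 64).

11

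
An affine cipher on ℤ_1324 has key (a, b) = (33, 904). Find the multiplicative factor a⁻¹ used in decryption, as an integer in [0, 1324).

321

Apply the Euclidean algorithm to 1324 and 33:
1324 = 40·33 + 4
33 = 8·4 + 1
4 = 4·1 + 0
gcd = 1, so the inverse exists. Back-substitute:
1 = 33 − 8·4
1 = −8·1324 + 321·33
So 33·321 ≡ 1 (mod 1324).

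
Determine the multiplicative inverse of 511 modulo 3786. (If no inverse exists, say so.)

Extended Euclidean algorithm:
3786 = 7×511 + 209
511 = 2×209 + 93
209 = 2×93 + 23
93 = 4×23 + 1
23 = 23×1 + 0
Since gcd(511, 3786) = 1, back-substitute to write 1 as a combination:
1 = 93 − 4·23
1 = −4·209 + 9·93
1 = 9·511 − 22·209
1 = −22·3786 + 163·511
So 511·163 ≡ 1 (mod 3786).

163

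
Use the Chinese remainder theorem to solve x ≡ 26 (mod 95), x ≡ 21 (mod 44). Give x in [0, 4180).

Write x = 26 + 95·k. Then 95·k ≡ 21 − 26 ≡ 39 (mod 44).
Need 95⁻¹ mod 44. Extended Euclid on (44, 7):
44 = 6*7 + 2
7 = 3*2 + 1
2 = 2*1 + 0
Back-substitute:
1 = 7 − 3·2
1 = −3·44 + 19·7
95⁻¹ ≡ 19 (mod 44), so k ≡ 19·39 ≡ 37 (mod 44).
x = 26 + 95·37 = 3541.

3541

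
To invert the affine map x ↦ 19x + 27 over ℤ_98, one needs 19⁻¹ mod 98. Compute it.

31

gcd(98, 19) by repeated division:
98 = 5·19 + 3
19 = 6·3 + 1
3 = 3·1 + 0
Since gcd(19, 98) = 1, back-substitute to write 1 as a combination:
1 = 19 − 6·3
1 = −6·98 + 31·19
So 19·31 ≡ 1 (mod 98).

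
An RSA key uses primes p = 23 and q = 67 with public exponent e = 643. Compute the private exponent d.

φ(n) = (p−1)(q−1) = 22·66 = 1452.
Need d with 643·d ≡ 1 (mod 1452). Apply the extended Euclidean algorithm:
1452 = 2×643 + 166
643 = 3×166 + 145
166 = 1×145 + 21
145 = 6×21 + 19
21 = 1×19 + 2
19 = 9×2 + 1
2 = 2×1 + 0
Back-substitute:
1 = 19 − 9·2
1 = −9·21 + 10·19
1 = 10·145 − 69·21
1 = −69·166 + 79·145
1 = 79·643 − 306·166
1 = −306·1452 + 691·643
So 643·691 ≡ 1 (mod 1452), hence d = 691.

691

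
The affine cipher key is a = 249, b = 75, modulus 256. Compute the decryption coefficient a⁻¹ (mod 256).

Extended Euclidean algorithm:
256 = 1*249 + 7
249 = 35*7 + 4
7 = 1*4 + 3
4 = 1*3 + 1
3 = 3*1 + 0
gcd = 1, so the inverse exists. Back-substitute:
1 = 4 − 3
1 = −7 + 2·4
1 = 2·249 − 71·7
1 = −71·256 + 73·249
So 249·73 ≡ 1 (mod 256).

73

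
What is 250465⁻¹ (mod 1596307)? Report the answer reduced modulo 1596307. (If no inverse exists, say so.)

293889

Run Euclid on (1596307, 250465):
1596307 = 6*250465 + 93517
250465 = 2*93517 + 63431
93517 = 1*63431 + 30086
63431 = 2*30086 + 3259
30086 = 9*3259 + 755
3259 = 4*755 + 239
755 = 3*239 + 38
239 = 6*38 + 11
38 = 3*11 + 5
11 = 2*5 + 1
5 = 5*1 + 0
Since gcd(250465, 1596307) = 1, back-substitute to write 1 as a combination:
1 = 11 − 2·5
1 = −2·38 + 7·11
1 = 7·239 − 44·38
1 = −44·755 + 139·239
1 = 139·3259 − 600·755
1 = −600·30086 + 5539·3259
1 = 5539·63431 − 11678·30086
1 = −11678·93517 + 17217·63431
1 = 17217·250465 − 46112·93517
1 = −46112·1596307 + 293889·250465
So 250465·293889 ≡ 1 (mod 1596307).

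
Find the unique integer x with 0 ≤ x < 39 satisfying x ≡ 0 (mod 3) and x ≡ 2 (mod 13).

Write x = 0 + 3·k. Then 3·k ≡ 2 − 0 ≡ 2 (mod 13).
Need 3⁻¹ mod 13. Extended Euclid on (13, 3):
13 = 4·3 + 1
3 = 3·1 + 0
Back-substitute:
1 = 13 − 4·3
3⁻¹ ≡ 9 (mod 13), so k ≡ 9·2 ≡ 5 (mod 13).
x = 0 + 3·5 = 15.

15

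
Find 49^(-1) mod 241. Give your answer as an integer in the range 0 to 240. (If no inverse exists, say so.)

182

gcd(241, 49) by repeated division:
241 = 4*49 + 45
49 = 1*45 + 4
45 = 11*4 + 1
4 = 4*1 + 0
The gcd is 1. Working backward:
1 = 45 − 11·4
1 = −11·49 + 12·45
1 = 12·241 − 59·49
Hence 49⁻¹ ≡ -59 ≡ 182 (mod 241).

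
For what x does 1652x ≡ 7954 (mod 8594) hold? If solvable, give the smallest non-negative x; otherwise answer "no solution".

First find gcd(1652, 8594):
8594 = 5×1652 + 334
1652 = 4×334 + 316
334 = 1×316 + 18
316 = 17×18 + 10
18 = 1×10 + 8
10 = 1×8 + 2
8 = 4×2 + 0
gcd = 2 and 2 | 7954, so solutions exist. Divide through by 2: 826x ≡ 3977 (mod 4297).
Now find 826⁻¹ mod 4297:
4297 = 5*826 + 167
826 = 4*167 + 158
167 = 1*158 + 9
158 = 17*9 + 5
9 = 1*5 + 4
5 = 1*4 + 1
4 = 4*1 + 0
Back-substitute:
1 = 5 − 4
1 = −9 + 2·5
1 = 2·158 − 35·9
1 = −35·167 + 37·158
1 = 37·826 − 183·167
1 = −183·4297 + 952·826
So 826⁻¹ ≡ 952 (mod 4297).
Then x ≡ 952·3977 ≡ 447 (mod 4297); the smallest non-negative solution is x = 447.

447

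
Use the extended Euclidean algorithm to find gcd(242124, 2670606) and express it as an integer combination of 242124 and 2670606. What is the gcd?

6

Euclidean algorithm:
2670606 = 11*242124 + 7242
242124 = 33*7242 + 3138
7242 = 2*3138 + 966
3138 = 3*966 + 240
966 = 4*240 + 6
240 = 40*6 + 0
gcd(242124, 2670606) = 6.
Express as a combination:
6 = 966 − 4·240
6 = −4·3138 + 13·966
6 = 13·7242 − 30·3138
6 = −30·242124 + 1003·7242
6 = 1003·2670606 − 11063·242124
So 6 = (1003)·2670606 + (-11063)·242124.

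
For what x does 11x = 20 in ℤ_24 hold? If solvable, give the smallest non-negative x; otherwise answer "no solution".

First find gcd(11, 24):
24 = 2·11 + 2
11 = 5·2 + 1
2 = 2·1 + 0
gcd = 1, so a unique solution mod 24 exists.
Back-substitute for the Bézout coefficients:
1 = 11 − 5·2
1 = −5·24 + 11·11
So 11·(11) ≡ 1 (mod 24), giving 11⁻¹ ≡ 11.
x ≡ 11⁻¹·20 ≡ 11·20 ≡ 4 (mod 24).

4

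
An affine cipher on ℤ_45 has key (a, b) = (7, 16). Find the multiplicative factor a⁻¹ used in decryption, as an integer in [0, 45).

13

gcd(45, 7) by repeated division:
45 = 6×7 + 3
7 = 2×3 + 1
3 = 3×1 + 0
Since gcd(7, 45) = 1, back-substitute to write 1 as a combination:
1 = 7 − 2·3
1 = −2·45 + 13·7
So 7·13 ≡ 1 (mod 45).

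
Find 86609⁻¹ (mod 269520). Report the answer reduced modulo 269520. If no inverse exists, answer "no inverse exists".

259649

Apply the Euclidean algorithm to 269520 and 86609:
269520 = 3·86609 + 9693
86609 = 8·9693 + 9065
9693 = 1·9065 + 628
9065 = 14·628 + 273
628 = 2·273 + 82
273 = 3·82 + 27
82 = 3·27 + 1
27 = 27·1 + 0
gcd = 1, so the inverse exists. Back-substitute:
1 = 82 − 3·27
1 = −3·273 + 10·82
1 = 10·628 − 23·273
1 = −23·9065 + 332·628
1 = 332·9693 − 355·9065
1 = −355·86609 + 3172·9693
1 = 3172·269520 − 9871·86609
Hence 86609⁻¹ ≡ -9871 ≡ 259649 (mod 269520).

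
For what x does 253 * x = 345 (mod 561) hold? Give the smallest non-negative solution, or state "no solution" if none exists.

gcd(253, 561):
561 = 2·253 + 55
253 = 4·55 + 33
55 = 1·33 + 22
33 = 1·22 + 11
22 = 2·11 + 0
gcd = 11, but 11 ∤ 345, so the congruence has no solution.

no solution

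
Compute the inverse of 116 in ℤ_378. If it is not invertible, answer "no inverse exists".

no inverse exists

Compute gcd(116, 378):
378 = 3·116 + 30
116 = 3·30 + 26
30 = 1·26 + 4
26 = 6·4 + 2
4 = 2·2 + 0
The gcd is 2, not 1, hence no inverse exists.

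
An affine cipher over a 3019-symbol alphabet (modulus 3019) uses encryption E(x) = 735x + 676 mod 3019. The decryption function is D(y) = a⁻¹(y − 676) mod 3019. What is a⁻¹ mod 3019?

Run Euclid on (3019, 735):
3019 = 4·735 + 79
735 = 9·79 + 24
79 = 3·24 + 7
24 = 3·7 + 3
7 = 2·3 + 1
3 = 3·1 + 0
gcd = 1, so the inverse exists. Back-substitute:
1 = 7 − 2·3
1 = −2·24 + 7·7
1 = 7·79 − 23·24
1 = −23·735 + 214·79
1 = 214·3019 − 879·735
Thus 735·(-879) ≡ 1 (mod 3019); reducing, -879 mod 3019 = 2140.

2140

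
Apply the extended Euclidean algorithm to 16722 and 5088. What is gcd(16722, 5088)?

Euclidean algorithm:
16722 = 3·5088 + 1458
5088 = 3·1458 + 714
1458 = 2·714 + 30
714 = 23·30 + 24
30 = 1·24 + 6
24 = 4·6 + 0
gcd(16722, 5088) = 6.
Express as a combination:
6 = 30 − 24
6 = −714 + 24·30
6 = 24·1458 − 49·714
6 = −49·5088 + 171·1458
6 = 171·16722 − 562·5088
So 6 = (171)·16722 + (-562)·5088.

6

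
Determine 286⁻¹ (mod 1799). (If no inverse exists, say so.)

195

Apply the Euclidean algorithm to 1799 and 286:
1799 = 6×286 + 83
286 = 3×83 + 37
83 = 2×37 + 9
37 = 4×9 + 1
9 = 9×1 + 0
The gcd is 1. Working backward:
1 = 37 − 4·9
1 = −4·83 + 9·37
1 = 9·286 − 31·83
1 = −31·1799 + 195·286
So 286·195 ≡ 1 (mod 1799).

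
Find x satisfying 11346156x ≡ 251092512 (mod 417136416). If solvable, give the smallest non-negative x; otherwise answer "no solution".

First find gcd(11346156, 417136416):
417136416 = 36·11346156 + 8674800
11346156 = 1·8674800 + 2671356
8674800 = 3·2671356 + 660732
2671356 = 4·660732 + 28428
660732 = 23·28428 + 6888
28428 = 4·6888 + 876
6888 = 7·876 + 756
876 = 1·756 + 120
756 = 6·120 + 36
120 = 3·36 + 12
36 = 3·12 + 0
gcd = 12 and 12 | 251092512, so solutions exist. Divide through by 12: 945513x ≡ 20924376 (mod 34761368).
Now find 945513⁻¹ mod 34761368:
34761368 = 36*945513 + 722900
945513 = 1*722900 + 222613
722900 = 3*222613 + 55061
222613 = 4*55061 + 2369
55061 = 23*2369 + 574
2369 = 4*574 + 73
574 = 7*73 + 63
73 = 1*63 + 10
63 = 6*10 + 3
10 = 3*3 + 1
3 = 3*1 + 0
Back-substitute:
1 = 10 − 3·3
1 = −3·63 + 19·10
1 = 19·73 − 22·63
1 = −22·574 + 173·73
1 = 173·2369 − 714·574
1 = −714·55061 + 16595·2369
1 = 16595·222613 − 67094·55061
1 = −67094·722900 + 217877·222613
1 = 217877·945513 − 284971·722900
1 = −284971·34761368 + 10476833·945513
So 945513⁻¹ ≡ 10476833 (mod 34761368).
Then x ≡ 10476833·20924376 ≡ 16143928 (mod 34761368); the smallest non-negative solution is x = 16143928.

16143928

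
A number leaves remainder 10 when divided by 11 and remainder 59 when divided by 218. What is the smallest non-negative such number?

1803

Write x = 10 + 11·k. Then 11·k ≡ 59 − 10 ≡ 49 (mod 218).
Need 11⁻¹ mod 218. Extended Euclid on (218, 11):
218 = 19·11 + 9
11 = 1·9 + 2
9 = 4·2 + 1
2 = 2·1 + 0
Back-substitute:
1 = 9 − 4·2
1 = −4·11 + 5·9
1 = 5·218 − 99·11
11⁻¹ ≡ 119 (mod 218), so k ≡ 119·49 ≡ 163 (mod 218).
x = 10 + 11·163 = 1803.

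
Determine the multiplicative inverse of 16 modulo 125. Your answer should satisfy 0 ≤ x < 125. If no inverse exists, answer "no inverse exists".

86

Apply the Euclidean algorithm to 125 and 16:
125 = 7×16 + 13
16 = 1×13 + 3
13 = 4×3 + 1
3 = 3×1 + 0
Since gcd(16, 125) = 1, back-substitute to write 1 as a combination:
1 = 13 − 4·3
1 = −4·16 + 5·13
1 = 5·125 − 39·16
Hence 16⁻¹ ≡ -39 ≡ 86 (mod 125).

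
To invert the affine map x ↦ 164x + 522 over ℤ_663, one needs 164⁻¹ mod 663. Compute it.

Apply the Euclidean algorithm to 663 and 164:
663 = 4*164 + 7
164 = 23*7 + 3
7 = 2*3 + 1
3 = 3*1 + 0
gcd = 1, so the inverse exists. Back-substitute:
1 = 7 − 2·3
1 = −2·164 + 47·7
1 = 47·663 − 190·164
So 164·(-190) ≡ 1 (mod 663), and -190 ≡ 473 (mod 663).

473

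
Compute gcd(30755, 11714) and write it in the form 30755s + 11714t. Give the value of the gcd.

1

Repeated division:
30755 = 2·11714 + 7327
11714 = 1·7327 + 4387
7327 = 1·4387 + 2940
4387 = 1·2940 + 1447
2940 = 2·1447 + 46
1447 = 31·46 + 21
46 = 2·21 + 4
21 = 5·4 + 1
4 = 4·1 + 0
gcd(30755, 11714) = 1.
Back-substituting:
1 = 21 − 5·4
1 = −5·46 + 11·21
1 = 11·1447 − 346·46
1 = −346·2940 + 703·1447
1 = 703·4387 − 1049·2940
1 = −1049·7327 + 1752·4387
1 = 1752·11714 − 2801·7327
1 = −2801·30755 + 7354·11714
So 1 = (-2801)·30755 + (7354)·11714.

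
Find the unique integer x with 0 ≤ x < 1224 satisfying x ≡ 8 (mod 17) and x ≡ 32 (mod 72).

Write x = 8 + 17·k. Then 17·k ≡ 32 − 8 ≡ 24 (mod 72).
Need 17⁻¹ mod 72. Extended Euclid on (72, 17):
72 = 4×17 + 4
17 = 4×4 + 1
4 = 4×1 + 0
Back-substitute:
1 = 17 − 4·4
1 = −4·72 + 17·17
17⁻¹ ≡ 17 (mod 72), so k ≡ 17·24 ≡ 48 (mod 72).
x = 8 + 17·48 = 824.

824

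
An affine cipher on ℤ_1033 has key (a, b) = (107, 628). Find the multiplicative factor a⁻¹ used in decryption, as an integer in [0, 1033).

782

Apply the Euclidean algorithm to 1033 and 107:
1033 = 9·107 + 70
107 = 1·70 + 37
70 = 1·37 + 33
37 = 1·33 + 4
33 = 8·4 + 1
4 = 4·1 + 0
Since gcd(107, 1033) = 1, back-substitute to write 1 as a combination:
1 = 33 − 8·4
1 = −8·37 + 9·33
1 = 9·70 − 17·37
1 = −17·107 + 26·70
1 = 26·1033 − 251·107
So 107·(-251) ≡ 1 (mod 1033), and -251 ≡ 782 (mod 1033).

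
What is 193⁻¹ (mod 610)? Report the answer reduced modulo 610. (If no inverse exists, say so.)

gcd(610, 193) by repeated division:
610 = 3×193 + 31
193 = 6×31 + 7
31 = 4×7 + 3
7 = 2×3 + 1
3 = 3×1 + 0
gcd = 1, so the inverse exists. Back-substitute:
1 = 7 − 2·3
1 = −2·31 + 9·7
1 = 9·193 − 56·31
1 = −56·610 + 177·193
So 193·177 ≡ 1 (mod 610).

177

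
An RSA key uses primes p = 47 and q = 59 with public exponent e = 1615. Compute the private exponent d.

451

φ(n) = (p−1)(q−1) = 46·58 = 2668.
Need d with 1615·d ≡ 1 (mod 2668). Apply the extended Euclidean algorithm:
2668 = 1·1615 + 1053
1615 = 1·1053 + 562
1053 = 1·562 + 491
562 = 1·491 + 71
491 = 6·71 + 65
71 = 1·65 + 6
65 = 10·6 + 5
6 = 1·5 + 1
5 = 5·1 + 0
Back-substitute:
1 = 6 − 5
1 = −65 + 11·6
1 = 11·71 − 12·65
1 = −12·491 + 83·71
1 = 83·562 − 95·491
1 = −95·1053 + 178·562
1 = 178·1615 − 273·1053
1 = −273·2668 + 451·1615
So 1615·451 ≡ 1 (mod 2668), hence d = 451.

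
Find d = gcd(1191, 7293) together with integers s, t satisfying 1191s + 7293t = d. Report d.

3

Repeated division:
7293 = 6·1191 + 147
1191 = 8·147 + 15
147 = 9·15 + 12
15 = 1·12 + 3
12 = 4·3 + 0
gcd(1191, 7293) = 3.
Working backward:
3 = 15 − 12
3 = −147 + 10·15
3 = 10·1191 − 81·147
3 = −81·7293 + 496·1191
So 3 = (-81)·7293 + (496)·1191.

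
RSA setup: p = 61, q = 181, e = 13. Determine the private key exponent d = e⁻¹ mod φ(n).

7477

φ(n) = (p−1)(q−1) = 60·180 = 10800.
Need d with 13·d ≡ 1 (mod 10800). Apply the extended Euclidean algorithm:
10800 = 830*13 + 10
13 = 1*10 + 3
10 = 3*3 + 1
3 = 3*1 + 0
Back-substitute:
1 = 10 − 3·3
1 = −3·13 + 4·10
1 = 4·10800 − 3323·13
So 13·(-3323) ≡ 1 (mod 10800), hence d ≡ -3323 ≡ 7477 (mod 10800).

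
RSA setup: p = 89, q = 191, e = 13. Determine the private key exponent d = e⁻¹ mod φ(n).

7717

φ(n) = (p−1)(q−1) = 88·190 = 16720.
Need d with 13·d ≡ 1 (mod 16720). Apply the extended Euclidean algorithm:
16720 = 1286*13 + 2
13 = 6*2 + 1
2 = 2*1 + 0
Back-substitute:
1 = 13 − 6·2
1 = −6·16720 + 7717·13
So 13·7717 ≡ 1 (mod 16720), hence d = 7717.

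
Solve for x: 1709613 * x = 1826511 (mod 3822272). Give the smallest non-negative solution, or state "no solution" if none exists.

2744363

First find gcd(1709613, 3822272):
3822272 = 2×1709613 + 403046
1709613 = 4×403046 + 97429
403046 = 4×97429 + 13330
97429 = 7×13330 + 4119
13330 = 3×4119 + 973
4119 = 4×973 + 227
973 = 4×227 + 65
227 = 3×65 + 32
65 = 2×32 + 1
32 = 32×1 + 0
gcd = 1, so a unique solution mod 3822272 exists.
Back-substitute for the Bézout coefficients:
1 = 65 − 2·32
1 = −2·227 + 7·65
1 = 7·973 − 30·227
1 = −30·4119 + 127·973
1 = 127·13330 − 411·4119
1 = −411·97429 + 3004·13330
1 = 3004·403046 − 12427·97429
1 = −12427·1709613 + 52712·403046
1 = 52712·3822272 − 117851·1709613
So 1709613·(-117851) ≡ 1 (mod 3822272), giving 1709613⁻¹ ≡ 3704421.
x ≡ 1709613⁻¹·1826511 ≡ 3704421·1826511 ≡ 2744363 (mod 3822272).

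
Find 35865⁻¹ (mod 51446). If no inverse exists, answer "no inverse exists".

5557

Apply the Euclidean algorithm to 51446 and 35865:
51446 = 1×35865 + 15581
35865 = 2×15581 + 4703
15581 = 3×4703 + 1472
4703 = 3×1472 + 287
1472 = 5×287 + 37
287 = 7×37 + 28
37 = 1×28 + 9
28 = 3×9 + 1
9 = 9×1 + 0
gcd = 1, so the inverse exists. Back-substitute:
1 = 28 − 3·9
1 = −3·37 + 4·28
1 = 4·287 − 31·37
1 = −31·1472 + 159·287
1 = 159·4703 − 508·1472
1 = −508·15581 + 1683·4703
1 = 1683·35865 − 3874·15581
1 = −3874·51446 + 5557·35865
So 35865·5557 ≡ 1 (mod 51446).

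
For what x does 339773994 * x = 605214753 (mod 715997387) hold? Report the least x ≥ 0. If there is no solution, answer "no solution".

gcd(339773994, 715997387):
715997387 = 2×339773994 + 36449399
339773994 = 9×36449399 + 11729403
36449399 = 3×11729403 + 1261190
11729403 = 9×1261190 + 378693
1261190 = 3×378693 + 125111
378693 = 3×125111 + 3360
125111 = 37×3360 + 791
3360 = 4×791 + 196
791 = 4×196 + 7
196 = 28×7 + 0
gcd = 7, but 7 ∤ 605214753, so the congruence has no solution.

no solution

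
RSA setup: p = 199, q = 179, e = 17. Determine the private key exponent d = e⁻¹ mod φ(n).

φ(n) = (p−1)(q−1) = 198·178 = 35244.
Need d with 17·d ≡ 1 (mod 35244). Apply the extended Euclidean algorithm:
35244 = 2073×17 + 3
17 = 5×3 + 2
3 = 1×2 + 1
2 = 2×1 + 0
Back-substitute:
1 = 3 − 2
1 = −17 + 6·3
1 = 6·35244 − 12439·17
So 17·(-12439) ≡ 1 (mod 35244), hence d ≡ -12439 ≡ 22805 (mod 35244).

22805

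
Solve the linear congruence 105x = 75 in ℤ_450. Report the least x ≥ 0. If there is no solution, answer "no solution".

First find gcd(105, 450):
450 = 4×105 + 30
105 = 3×30 + 15
30 = 2×15 + 0
gcd = 15 and 15 | 75, so solutions exist. Divide through by 15: 7x ≡ 5 (mod 30).
Now find 7⁻¹ mod 30:
30 = 4*7 + 2
7 = 3*2 + 1
2 = 2*1 + 0
Back-substitute:
1 = 7 − 3·2
1 = −3·30 + 13·7
So 7⁻¹ ≡ 13 (mod 30).
Then x ≡ 13·5 ≡ 5 (mod 30); the smallest non-negative solution is x = 5.

5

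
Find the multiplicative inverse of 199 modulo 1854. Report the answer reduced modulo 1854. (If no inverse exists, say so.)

559

Run Euclid on (1854, 199):
1854 = 9×199 + 63
199 = 3×63 + 10
63 = 6×10 + 3
10 = 3×3 + 1
3 = 3×1 + 0
gcd = 1, so the inverse exists. Back-substitute:
1 = 10 − 3·3
1 = −3·63 + 19·10
1 = 19·199 − 60·63
1 = −60·1854 + 559·199
So 199·559 ≡ 1 (mod 1854).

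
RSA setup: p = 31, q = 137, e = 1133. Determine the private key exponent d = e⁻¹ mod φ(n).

677

φ(n) = (p−1)(q−1) = 30·136 = 4080.
Need d with 1133·d ≡ 1 (mod 4080). Apply the extended Euclidean algorithm:
4080 = 3·1133 + 681
1133 = 1·681 + 452
681 = 1·452 + 229
452 = 1·229 + 223
229 = 1·223 + 6
223 = 37·6 + 1
6 = 6·1 + 0
Back-substitute:
1 = 223 − 37·6
1 = −37·229 + 38·223
1 = 38·452 − 75·229
1 = −75·681 + 113·452
1 = 113·1133 − 188·681
1 = −188·4080 + 677·1133
So 1133·677 ≡ 1 (mod 4080), hence d = 677.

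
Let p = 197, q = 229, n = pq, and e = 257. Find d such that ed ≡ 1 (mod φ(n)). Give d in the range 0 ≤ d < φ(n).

φ(n) = (p−1)(q−1) = 196·228 = 44688.
Need d with 257·d ≡ 1 (mod 44688). Apply the extended Euclidean algorithm:
44688 = 173*257 + 227
257 = 1*227 + 30
227 = 7*30 + 17
30 = 1*17 + 13
17 = 1*13 + 4
13 = 3*4 + 1
4 = 4*1 + 0
Back-substitute:
1 = 13 − 3·4
1 = −3·17 + 4·13
1 = 4·30 − 7·17
1 = −7·227 + 53·30
1 = 53·257 − 60·227
1 = −60·44688 + 10433·257
So 257·10433 ≡ 1 (mod 44688), hence d = 10433.

10433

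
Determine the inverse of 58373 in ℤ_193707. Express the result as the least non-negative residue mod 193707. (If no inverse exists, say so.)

172250

Apply the Euclidean algorithm to 193707 and 58373:
193707 = 3·58373 + 18588
58373 = 3·18588 + 2609
18588 = 7·2609 + 325
2609 = 8·325 + 9
325 = 36·9 + 1
9 = 9·1 + 0
gcd = 1, so the inverse exists. Back-substitute:
1 = 325 − 36·9
1 = −36·2609 + 289·325
1 = 289·18588 − 2059·2609
1 = −2059·58373 + 6466·18588
1 = 6466·193707 − 21457·58373
Hence 58373⁻¹ ≡ -21457 ≡ 172250 (mod 193707).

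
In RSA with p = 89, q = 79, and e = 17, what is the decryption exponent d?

φ(n) = (p−1)(q−1) = 88·78 = 6864.
Need d with 17·d ≡ 1 (mod 6864). Apply the extended Euclidean algorithm:
6864 = 403×17 + 13
17 = 1×13 + 4
13 = 3×4 + 1
4 = 4×1 + 0
Back-substitute:
1 = 13 − 3·4
1 = −3·17 + 4·13
1 = 4·6864 − 1615·17
So 17·(-1615) ≡ 1 (mod 6864), hence d ≡ -1615 ≡ 5249 (mod 6864).

5249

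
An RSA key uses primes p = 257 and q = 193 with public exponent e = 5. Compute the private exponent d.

φ(n) = (p−1)(q−1) = 256·192 = 49152.
Need d with 5·d ≡ 1 (mod 49152). Apply the extended Euclidean algorithm:
49152 = 9830×5 + 2
5 = 2×2 + 1
2 = 2×1 + 0
Back-substitute:
1 = 5 − 2·2
1 = −2·49152 + 19661·5
So 5·19661 ≡ 1 (mod 49152), hence d = 19661.

19661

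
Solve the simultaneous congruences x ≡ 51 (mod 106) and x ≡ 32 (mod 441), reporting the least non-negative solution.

22523

Write x = 51 + 106·k. Then 106·k ≡ 32 − 51 ≡ 422 (mod 441).
Need 106⁻¹ mod 441. Extended Euclid on (441, 106):
441 = 4·106 + 17
106 = 6·17 + 4
17 = 4·4 + 1
4 = 4·1 + 0
Back-substitute:
1 = 17 − 4·4
1 = −4·106 + 25·17
1 = 25·441 − 104·106
106⁻¹ ≡ 337 (mod 441), so k ≡ 337·422 ≡ 212 (mod 441).
x = 51 + 106·212 = 22523.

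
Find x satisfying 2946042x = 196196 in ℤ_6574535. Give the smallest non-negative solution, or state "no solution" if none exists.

225303

First find gcd(2946042, 6574535):
6574535 = 2·2946042 + 682451
2946042 = 4·682451 + 216238
682451 = 3·216238 + 33737
216238 = 6·33737 + 13816
33737 = 2·13816 + 6105
13816 = 2·6105 + 1606
6105 = 3·1606 + 1287
1606 = 1·1287 + 319
1287 = 4·319 + 11
319 = 29·11 + 0
gcd = 11 and 11 | 196196, so solutions exist. Divide through by 11: 267822x ≡ 17836 (mod 597685).
Now find 267822⁻¹ mod 597685:
597685 = 2·267822 + 62041
267822 = 4·62041 + 19658
62041 = 3·19658 + 3067
19658 = 6·3067 + 1256
3067 = 2·1256 + 555
1256 = 2·555 + 146
555 = 3·146 + 117
146 = 1·117 + 29
117 = 4·29 + 1
29 = 29·1 + 0
Back-substitute:
1 = 117 − 4·29
1 = −4·146 + 5·117
1 = 5·555 − 19·146
1 = −19·1256 + 43·555
1 = 43·3067 − 105·1256
1 = −105·19658 + 673·3067
1 = 673·62041 − 2124·19658
1 = −2124·267822 + 9169·62041
1 = 9169·597685 − 20462·267822
So 267822·(-20462) ≡ 1 (mod 597685), i.e. 267822⁻¹ ≡ 577223.
Then x ≡ 577223·17836 ≡ 225303 (mod 597685); the smallest non-negative solution is x = 225303.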